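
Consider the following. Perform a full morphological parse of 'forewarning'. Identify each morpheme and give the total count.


Step 1: Identify prefix: 'fore' (meaning: before/front)
Step 2: Identify root: 'warn'
Step 3: Identify suffix(es): 'ing'
Decomposition: fore- (prefix: before/front) + warn (root) + -ing (suffix: ongoing action)
Total morphemes: 3

3 morphemes (fore- (prefix: before/front) + warn (root) + -ing (suffix: ongoing action))


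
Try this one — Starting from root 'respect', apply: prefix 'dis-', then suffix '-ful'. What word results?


Step 1: Add prefix 'dis-' to 'respect' = 'disrespect'
Step 2: Add suffix '-ful' to 'disrespect' = 'disrespectful'

disrespectful


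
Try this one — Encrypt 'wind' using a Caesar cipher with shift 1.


Shift each letter by 1: w -> x, i -> j, n -> o, d -> e. Result: 'xjoe'.

xjoe


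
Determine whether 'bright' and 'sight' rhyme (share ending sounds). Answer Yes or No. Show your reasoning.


Rime (stressed vowel + following sounds) of 'bright': -ight = /aɪt/
Rime of 'sight': -ight = /aɪt/
/aɪt/ and /aɪt/ are the same ending sound, so the words rhyme.

Yes


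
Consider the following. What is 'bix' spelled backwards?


Reverse 'bix' character by character: 'xib'.

xib


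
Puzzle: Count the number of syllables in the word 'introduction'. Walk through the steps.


Break 'introduction' into syllables: in-tro-duc-tion -> in | tro | duc | tion = 4 syllables

4 syllables


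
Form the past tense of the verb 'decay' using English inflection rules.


Apply rule: Add -ed. 'decay' becomes 'decayed'.

decayed


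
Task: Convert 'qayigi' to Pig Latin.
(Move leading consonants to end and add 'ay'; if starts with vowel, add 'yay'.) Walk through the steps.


'qayigi': move consonant cluster 'q' to end and add 'ay': 'ayigiqay'.

ayigiqay


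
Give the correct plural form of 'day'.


Apply rule: Add -s. 'day' becomes 'days'.

days


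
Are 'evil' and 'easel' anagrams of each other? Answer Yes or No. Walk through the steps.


Sorted letters of 'evil': 'eilv'
Sorted letters of 'easel': 'aeels'
They do not match.

No


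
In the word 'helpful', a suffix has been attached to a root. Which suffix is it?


The word 'helpful' = 'help' (root) + '-ful' (suffix). The suffix is '-ful'.

ful


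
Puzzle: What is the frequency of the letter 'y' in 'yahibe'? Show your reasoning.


Letter 'y' in 'yahibe': found at position(s) 1 = 1 occurrence(s).

1


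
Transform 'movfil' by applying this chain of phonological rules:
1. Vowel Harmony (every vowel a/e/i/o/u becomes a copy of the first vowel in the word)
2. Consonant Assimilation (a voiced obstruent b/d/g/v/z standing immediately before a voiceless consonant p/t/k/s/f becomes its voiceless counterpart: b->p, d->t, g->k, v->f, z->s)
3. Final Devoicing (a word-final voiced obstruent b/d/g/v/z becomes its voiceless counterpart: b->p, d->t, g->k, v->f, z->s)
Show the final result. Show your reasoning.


Starting form: 'movfil'
Rule 1: Vowel Harmony: all vowels become 'o' (matching first vowel). 'movfil' -> 'movfol'
Rule 2: Consonant Assimilation: voiced obstruent before voiceless consonant becomes voiceless ('vf' -> 'ff'). 'movfol' -> 'moffol'
Rule 3: Final Devoicing: final consonant 'l' is not one of the voiced obstruents b/d/g/v/z. No change.
Final form: 'moffol'

moffol


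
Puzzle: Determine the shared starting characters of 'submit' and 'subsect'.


Compare from the start: 3 characters match: 'sub'. Mismatch at position 4: 'm' vs 's'.

sub


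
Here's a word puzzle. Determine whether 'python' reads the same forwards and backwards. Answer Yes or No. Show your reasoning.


Forward: 'python'
Reversed: 'nohtyp'
They differ.

No


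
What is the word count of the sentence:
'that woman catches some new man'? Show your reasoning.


Split into words: that | woman | catches | some | new | man = 6 words.

6


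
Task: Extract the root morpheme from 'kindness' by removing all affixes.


Remove suffix '-ness' from 'kindness' to get root 'kind'.

kind


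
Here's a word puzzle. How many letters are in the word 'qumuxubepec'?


Spell out 'qumuxubepec' and number each letter: q(1), u(2), m(3), u(4), x(5), u(6), b(7), e(8), p(9), e(10), c(11). Total: 11 letters.

11


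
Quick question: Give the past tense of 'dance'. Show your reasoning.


Apply rule: Add -d (word ends in -e). 'dance' becomes 'danced'.

danced


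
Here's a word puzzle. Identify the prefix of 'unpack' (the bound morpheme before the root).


The word 'unpack' = 'un' (prefix) + 'pack' (root). The prefix is 'un'.

un


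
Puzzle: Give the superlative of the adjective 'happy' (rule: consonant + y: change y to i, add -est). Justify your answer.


Apply superlative formation (consonant + y: change y to i, add -est): 'happy' -> 'happiest'.

happiest


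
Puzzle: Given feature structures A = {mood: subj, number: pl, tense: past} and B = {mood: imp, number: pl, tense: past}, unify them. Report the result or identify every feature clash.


Compare features:
mood: A=subj vs B=imp -> CLASH
number: A=pl vs B=pl -> unified: pl
tense: A=past vs B=past -> unified: past
Clash detected on feature 'mood' (subj vs imp); unification fails.

CLASH on 'mood' (subj vs imp)


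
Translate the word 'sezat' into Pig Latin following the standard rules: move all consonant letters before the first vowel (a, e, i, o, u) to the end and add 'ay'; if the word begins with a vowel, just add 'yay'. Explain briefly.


'sezat': move consonant cluster 's' to end and add 'ay': 'ezatsay'.

ezatsay


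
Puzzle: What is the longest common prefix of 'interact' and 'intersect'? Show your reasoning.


Compare from the start: 5 characters match: 'inter'. Mismatch at position 6: 'a' vs 's'.

inter


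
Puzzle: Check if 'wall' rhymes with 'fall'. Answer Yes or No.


Rime (stressed vowel + following sounds) of 'wall': -all = /ɔːl/
Rime of 'fall': -all = /ɔːl/
/ɔːl/ and /ɔːl/ are the same ending sound, so the words rhyme.

Yes


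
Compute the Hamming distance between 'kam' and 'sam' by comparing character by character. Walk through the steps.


Alignment:
Position 1: 'k' vs 's' = DIFFER
Position 2: 'a' vs 'a' = match
Position 3: 'm' vs 'm' = match
Total differences: 1

1


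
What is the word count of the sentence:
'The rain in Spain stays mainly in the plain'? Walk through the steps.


Split into words: The | rain | in | Spain | stays | mainly | in | the | plain = 9 words.

9


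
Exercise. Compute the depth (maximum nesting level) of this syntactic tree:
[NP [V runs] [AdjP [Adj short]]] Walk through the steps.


Count bracket nesting levels:
'[' at pos 0: depth = 1
'[' at pos 4: depth = 2
'[' at pos 13: depth = 2
'[' at pos 19: depth = 3
Maximum depth reached: 3

3


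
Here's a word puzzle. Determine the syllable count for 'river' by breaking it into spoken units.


Break 'river' into syllables: riv-er -> riv | er = 2 syllables

2 syllables


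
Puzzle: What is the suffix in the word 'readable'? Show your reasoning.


The word 'readable' = 'read' (root) + '-able' (suffix). The suffix is '-able'.

able


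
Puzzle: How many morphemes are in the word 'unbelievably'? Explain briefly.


Decomposition: un- (prefix) + believe (root) + -able (suffix) + -ly (suffix) = 4 morpheme(s)

4 morphemes


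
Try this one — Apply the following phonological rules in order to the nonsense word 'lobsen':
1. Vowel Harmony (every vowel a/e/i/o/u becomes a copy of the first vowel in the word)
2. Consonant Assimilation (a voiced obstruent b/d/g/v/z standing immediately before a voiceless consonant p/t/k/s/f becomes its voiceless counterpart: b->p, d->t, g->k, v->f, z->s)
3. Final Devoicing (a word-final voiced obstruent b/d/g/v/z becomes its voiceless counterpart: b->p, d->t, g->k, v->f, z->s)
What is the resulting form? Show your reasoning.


Starting form: 'lobsen'
Rule 1: Vowel Harmony: all vowels become 'o' (matching first vowel). 'lobsen' -> 'lobson'
Rule 2: Consonant Assimilation: voiced obstruent before voiceless consonant becomes voiceless ('bs' -> 'ps'). 'lobson' -> 'lopson'
Rule 3: Final Devoicing: final consonant 'n' is not one of the voiced obstruents b/d/g/v/z. No change.
Final form: 'lopson'

lopson


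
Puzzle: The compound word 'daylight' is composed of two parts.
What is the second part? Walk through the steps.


Split 'daylight' into 'day' + 'light'. The second part is 'light'.

light


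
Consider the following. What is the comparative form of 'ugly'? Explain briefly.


Apply comparative formation (consonant + y: change y to i, add -er): 'ugly' -> 'uglier'.

uglier


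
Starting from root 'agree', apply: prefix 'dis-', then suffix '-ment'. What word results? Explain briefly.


Step 1: Add prefix 'dis-' to 'agree' = 'disagree'
Step 2: Add suffix '-ment' to 'disagree' = 'disagreement'

disagreement


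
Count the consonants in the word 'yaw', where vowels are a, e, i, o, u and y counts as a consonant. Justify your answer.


Consonants in 'yaw': y, w = 2 consonants.

2


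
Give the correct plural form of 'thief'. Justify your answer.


Apply rule: Change -f to -ves. 'thief' becomes 'thieves'.

thieves


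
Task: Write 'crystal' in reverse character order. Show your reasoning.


Reverse 'crystal' character by character: 'latsyrc'.

latsyrc


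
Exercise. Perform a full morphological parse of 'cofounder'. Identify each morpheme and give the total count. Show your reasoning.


Step 1: Identify prefix: 'co' (meaning: together)
Step 2: Identify root: 'found'
Step 3: Identify suffix(es): 'er'
Decomposition: co- (prefix: together) + found (root) + -er (suffix: one who)
Total morphemes: 3

3 morphemes (co- (prefix: together) + found (root) + -er (suffix: one who))


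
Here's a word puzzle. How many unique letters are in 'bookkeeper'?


Unique letters in 'bookkeeper': {b, e, k, o, p, r} = 6 distinct letters.

6


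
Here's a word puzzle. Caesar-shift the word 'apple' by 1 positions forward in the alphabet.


Shift each letter by 1: a -> b, p -> q, p -> q, l -> m, e -> f. Result: 'bqqmf'.

bqqmf


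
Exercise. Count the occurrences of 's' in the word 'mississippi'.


Letter 's' in 'mississippi': found at position(s) 3, 4, 6, 7 = 4 occurrence(s).

4


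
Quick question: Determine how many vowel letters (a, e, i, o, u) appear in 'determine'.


Vowels in 'determine': e, e, i, e = 4 vowels.

4


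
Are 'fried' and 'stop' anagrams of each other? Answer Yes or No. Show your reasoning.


Sorted letters of 'fried': 'defir'
Sorted letters of 'stop': 'opst'
They do not match.

No


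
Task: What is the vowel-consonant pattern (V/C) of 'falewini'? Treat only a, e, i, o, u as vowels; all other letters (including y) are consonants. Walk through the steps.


Letter mapping: f = C, a = V, l = C, e = V, w = C, i = V, n = C, i = V.

CVCVCVCV


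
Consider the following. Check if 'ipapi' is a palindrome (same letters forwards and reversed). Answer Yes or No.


Forward: 'ipapi'
Reversed: 'ipapi'
They are identical.

Yes


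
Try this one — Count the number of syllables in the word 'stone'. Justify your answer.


Break 'stone' into syllables: stone -> stone = 1 syllable

1 syllable


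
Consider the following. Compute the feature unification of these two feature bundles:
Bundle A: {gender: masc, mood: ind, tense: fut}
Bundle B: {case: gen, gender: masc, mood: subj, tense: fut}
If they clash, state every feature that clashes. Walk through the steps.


Compare features:
case: A=_ vs B=gen -> unified: gen
gender: A=masc vs B=masc -> unified: masc
mood: A=ind vs B=subj -> CLASH
tense: A=fut vs B=fut -> unified: fut
Clash detected on feature 'mood' (ind vs subj); unification fails.

CLASH on 'mood' (ind vs subj)


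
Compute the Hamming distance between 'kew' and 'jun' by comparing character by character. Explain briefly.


Alignment:
Position 1: 'k' vs 'j' = DIFFER
Position 2: 'e' vs 'u' = DIFFER
Position 3: 'w' vs 'n' = DIFFER
Total differences: 3

3


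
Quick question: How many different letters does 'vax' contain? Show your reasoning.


Unique letters in 'vax': {a, v, x} = 3 distinct letters.

3


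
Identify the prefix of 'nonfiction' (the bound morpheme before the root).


The word 'nonfiction' = 'non' (prefix) + 'fiction' (root). The prefix is 'non'.

non


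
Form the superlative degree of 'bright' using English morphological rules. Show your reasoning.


Apply superlative formation (add -est): 'bright' -> 'brightest'.

brightest


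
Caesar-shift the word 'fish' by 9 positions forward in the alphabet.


Shift each letter by 9: f -> o, i -> r, s -> b, h -> q. Result: 'orbq'.

orbq


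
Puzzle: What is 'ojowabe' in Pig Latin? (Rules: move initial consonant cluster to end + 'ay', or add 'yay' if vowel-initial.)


'ojowabe' starts with a vowel, so add 'yay': 'ojowabeyay'.

ojowabeyay


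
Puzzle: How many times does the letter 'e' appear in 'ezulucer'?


Letter 'e' in 'ezulucer': found at position(s) 1, 7 = 2 occurrence(s).

2


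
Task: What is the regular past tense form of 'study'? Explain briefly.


Apply rule: Change -y to -ied. 'study' becomes 'studied'.

studied


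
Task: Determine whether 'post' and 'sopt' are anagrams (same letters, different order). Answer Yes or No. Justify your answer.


Sorted letters of 'post': 'opst'
Sorted letters of 'sopt': 'opst'
They match.

Yes


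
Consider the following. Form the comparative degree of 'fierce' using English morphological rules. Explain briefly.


Apply comparative formation (ends in e: add -r): 'fierce' -> 'fiercer'.

fiercer


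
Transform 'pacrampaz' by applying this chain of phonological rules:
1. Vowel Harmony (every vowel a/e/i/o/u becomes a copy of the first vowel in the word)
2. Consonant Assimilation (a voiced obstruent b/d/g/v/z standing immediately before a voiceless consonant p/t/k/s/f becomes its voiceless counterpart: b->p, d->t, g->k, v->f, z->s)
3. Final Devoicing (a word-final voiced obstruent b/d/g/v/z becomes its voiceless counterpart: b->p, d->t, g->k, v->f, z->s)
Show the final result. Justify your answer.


Starting form: 'pacrampaz'
Rule 1: Vowel Harmony: all vowels already match. No change.
Rule 2: Consonant Assimilation: no voiced obstruent (b/d/g/v/z) stands immediately before a voiceless consonant (p/t/k/s/f). No change.
Rule 3: Final Devoicing: word-final voiced obstruent 'z' becomes voiceless 's'. 'pacrampaz' -> 'pacrampas'
Final form: 'pacrampas'

pacrampas


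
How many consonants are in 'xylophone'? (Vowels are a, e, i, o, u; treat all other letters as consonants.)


Consonants in 'xylophone': x, y, l, p, h, n = 6 consonants.

6


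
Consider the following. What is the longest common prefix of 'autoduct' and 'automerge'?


Compare from the start: 4 characters match: 'auto'. Mismatch at position 5: 'd' vs 'm'.

auto


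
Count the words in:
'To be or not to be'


Split into words: To | be | or | not | to | be = 6 words.

6


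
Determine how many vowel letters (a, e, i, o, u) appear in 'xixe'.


Vowels in 'xixe': i, e = 2 vowels.

2


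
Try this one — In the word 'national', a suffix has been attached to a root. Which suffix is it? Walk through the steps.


The word 'national' = 'nation' (root) + '-al' (suffix). The suffix is '-al'.

al


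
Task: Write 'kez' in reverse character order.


Reverse 'kez' character by character: 'zek'.

zek


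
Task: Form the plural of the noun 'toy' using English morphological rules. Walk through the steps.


Apply rule: Add -s. 'toy' becomes 'toys'.

toys


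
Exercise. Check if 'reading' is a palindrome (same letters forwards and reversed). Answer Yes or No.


Forward: 'reading'
Reversed: 'gnidaer'
They differ.

No


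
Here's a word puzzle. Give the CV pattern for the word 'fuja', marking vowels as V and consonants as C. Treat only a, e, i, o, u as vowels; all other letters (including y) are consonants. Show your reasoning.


Letter mapping: f = C, u = V, j = C, a = V.

CVCV


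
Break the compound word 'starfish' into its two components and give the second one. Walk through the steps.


Split 'starfish' into 'star' + 'fish'. The second part is 'fish'.

fish


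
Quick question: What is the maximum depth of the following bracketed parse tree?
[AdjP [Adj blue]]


Count bracket nesting levels:
'[' at pos 0: depth = 1
'[' at pos 6: depth = 2
Maximum depth reached: 2

2


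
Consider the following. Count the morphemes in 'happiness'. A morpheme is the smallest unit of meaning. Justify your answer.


Decomposition: happy (root) + -ness (suffix) = 2 morpheme(s)

2 morphemes


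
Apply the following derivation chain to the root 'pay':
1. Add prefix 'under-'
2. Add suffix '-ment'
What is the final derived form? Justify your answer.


Step 1: Add prefix 'under-' to 'pay' = 'underpay'
Step 2: Add suffix '-ment' to 'underpay' = 'underpayment'

underpayment


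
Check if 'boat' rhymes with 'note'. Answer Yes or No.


Rime (stressed vowel + following sounds) of 'boat': -oat = /oʊt/
Rime of 'note': -ote = /oʊt/
/oʊt/ and /oʊt/ are the same ending sound, so the words rhyme.

Yes


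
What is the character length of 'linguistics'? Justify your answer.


Spell out 'linguistics' and number each letter: l(1), i(2), n(3), g(4), u(5), i(6), s(7), t(8), i(9), c(10), s(11). Total: 11 letters.

11


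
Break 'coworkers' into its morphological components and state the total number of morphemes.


Step 1: Identify prefix: 'co' (meaning: together)
Step 2: Identify root: 'work'
Step 3: Identify suffix(es): 'er, s'
Decomposition: co- (prefix: together) + work (root) + -er (suffix: one who) + -s (plural)
Total morphemes: 4

4 morphemes (co- (prefix: together) + work (root) + -er (suffix: one who) + -s (plural))


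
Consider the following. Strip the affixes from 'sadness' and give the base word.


Remove suffix '-ness' from 'sadness' to get root 'sad'.

sad


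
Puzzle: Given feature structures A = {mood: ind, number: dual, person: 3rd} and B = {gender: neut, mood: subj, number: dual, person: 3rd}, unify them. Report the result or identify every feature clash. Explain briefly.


Compare features:
gender: A=_ vs B=neut -> unified: neut
mood: A=ind vs B=subj -> CLASH
number: A=dual vs B=dual -> unified: dual
person: A=3rd vs B=3rd -> unified: 3rd
Clash detected on feature 'mood' (ind vs subj); unification fails.

CLASH on 'mood' (ind vs subj)


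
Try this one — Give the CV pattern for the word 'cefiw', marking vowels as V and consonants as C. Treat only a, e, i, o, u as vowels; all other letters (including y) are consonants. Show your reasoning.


Letter mapping: c = C, e = V, f = C, i = V, w = C.

CVCVC


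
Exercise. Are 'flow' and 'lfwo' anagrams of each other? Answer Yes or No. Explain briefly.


Sorted letters of 'flow': 'flow'
Sorted letters of 'lfwo': 'flow'
They match.

Yes


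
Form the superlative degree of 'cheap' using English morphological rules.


Apply superlative formation (add -est): 'cheap' -> 'cheapest'.

cheapest


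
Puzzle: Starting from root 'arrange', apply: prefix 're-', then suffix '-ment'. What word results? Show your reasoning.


Step 1: Add prefix 're-' to 'arrange' = 'rearrange'
Step 2: Add suffix '-ment' to 'rearrange' = 'rearrangement'

rearrangement


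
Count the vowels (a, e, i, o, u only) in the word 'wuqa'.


Vowels in 'wuqa': u, a = 2 vowels.

2


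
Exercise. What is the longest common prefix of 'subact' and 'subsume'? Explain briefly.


Compare from the start: 3 characters match: 'sub'. Mismatch at position 4: 'a' vs 's'.

sub


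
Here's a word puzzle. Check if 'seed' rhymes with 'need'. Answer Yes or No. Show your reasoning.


Rime (stressed vowel + following sounds) of 'seed': -eed = /iːd/
Rime of 'need': -eed = /iːd/
/iːd/ and /iːd/ are the same ending sound, so the words rhyme.

Yes


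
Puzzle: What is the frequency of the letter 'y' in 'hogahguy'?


Letter 'y' in 'hogahguy': found at position(s) 8 = 1 occurrence(s).

1


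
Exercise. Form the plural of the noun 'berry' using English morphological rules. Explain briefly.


Apply rule: Change -y to -ies (consonant + y). 'berry' becomes 'berries'.

berries


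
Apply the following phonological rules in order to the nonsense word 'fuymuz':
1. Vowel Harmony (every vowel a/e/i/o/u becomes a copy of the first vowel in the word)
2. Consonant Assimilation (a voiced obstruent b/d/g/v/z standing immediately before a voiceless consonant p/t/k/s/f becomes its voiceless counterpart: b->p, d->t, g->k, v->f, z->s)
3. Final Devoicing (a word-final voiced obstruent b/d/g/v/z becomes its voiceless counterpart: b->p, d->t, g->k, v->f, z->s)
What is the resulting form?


Starting form: 'fuymuz'
Rule 1: Vowel Harmony: all vowels already match. No change.
Rule 2: Consonant Assimilation: no voiced obstruent (b/d/g/v/z) stands immediately before a voiceless consonant (p/t/k/s/f). No change.
Rule 3: Final Devoicing: word-final voiced obstruent 'z' becomes voiceless 's'. 'fuymuz' -> 'fuymus'
Final form: 'fuymus'

fuymus


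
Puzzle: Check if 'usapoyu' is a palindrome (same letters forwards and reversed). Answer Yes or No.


Forward: 'usapoyu'
Reversed: 'uyopasu'
They differ.

No


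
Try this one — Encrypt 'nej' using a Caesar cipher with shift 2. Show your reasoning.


Shift each letter by 2: n -> p, e -> g, j -> l. Result: 'pgl'.

pgl


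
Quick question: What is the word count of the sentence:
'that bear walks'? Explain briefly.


Split into words: that | bear | walks = 3 words.

3


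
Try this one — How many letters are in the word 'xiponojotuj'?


Spell out 'xiponojotuj' and number each letter: x(1), i(2), p(3), o(4), n(5), o(6), j(7), o(8), t(9), u(10), j(11). Total: 11 letters.

11


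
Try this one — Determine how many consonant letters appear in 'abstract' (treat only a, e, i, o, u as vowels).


Consonants in 'abstract': b, s, t, r, c, t = 6 consonants.

6


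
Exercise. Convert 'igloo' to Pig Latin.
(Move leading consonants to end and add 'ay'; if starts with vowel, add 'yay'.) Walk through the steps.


'igloo' starts with a vowel, so add 'yay': 'iglooyay'.

iglooyay


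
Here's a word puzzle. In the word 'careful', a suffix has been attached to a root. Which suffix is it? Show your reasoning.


The word 'careful' = 'care' (root) + '-ful' (suffix). The suffix is '-ful'.

ful


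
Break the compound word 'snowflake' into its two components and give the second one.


Split 'snowflake' into 'snow' + 'flake'. The second part is 'flake'.

flake


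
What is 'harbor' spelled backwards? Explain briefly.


Reverse 'harbor' character by character: 'robrah'.

robrah


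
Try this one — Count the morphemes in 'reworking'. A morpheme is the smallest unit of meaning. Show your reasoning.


Decomposition: re- (prefix) + work (root) + -ing (suffix) = 3 morpheme(s)

3 morphemes


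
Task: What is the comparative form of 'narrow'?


Apply comparative formation (add -er): 'narrow' -> 'narrower'.

narrower


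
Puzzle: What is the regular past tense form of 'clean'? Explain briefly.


Apply rule: Add -ed. 'clean' becomes 'cleaned'.

cleaned


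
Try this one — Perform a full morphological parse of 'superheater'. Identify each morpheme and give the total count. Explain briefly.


Step 1: Identify prefix: 'super' (meaning: above)
Step 2: Identify root: 'heat'
Step 3: Identify suffix(es): 'er'
Decomposition: super- (prefix: above) + heat (root) + -er (suffix: one who)
Total morphemes: 3

3 morphemes (super- (prefix: above) + heat (root) + -er (suffix: one who))


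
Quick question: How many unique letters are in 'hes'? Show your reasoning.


Unique letters in 'hes': {e, h, s} = 3 distinct letters.

3


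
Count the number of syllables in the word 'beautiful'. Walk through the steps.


Break 'beautiful' into syllables: beau-ti-ful -> beau | ti | ful = 3 syllables

3 syllables


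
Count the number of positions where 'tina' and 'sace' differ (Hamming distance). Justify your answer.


Alignment:
Position 1: 't' vs 's' = DIFFER
Position 2: 'i' vs 'a' = DIFFER
Position 3: 'n' vs 'c' = DIFFER
Position 4: 'a' vs 'e' = DIFFER
Total differences: 4

4


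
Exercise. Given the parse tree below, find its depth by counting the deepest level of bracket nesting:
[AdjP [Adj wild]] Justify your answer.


Count bracket nesting levels:
'[' at pos 0: depth = 1
'[' at pos 6: depth = 2
Maximum depth reached: 2

2


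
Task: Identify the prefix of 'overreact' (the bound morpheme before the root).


The word 'overreact' = 'over' (prefix) + 'react' (root). The prefix is 'over'.

over


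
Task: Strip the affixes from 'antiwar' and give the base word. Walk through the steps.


Remove prefix 'anti' from 'antiwar' to get root 'war'.

war


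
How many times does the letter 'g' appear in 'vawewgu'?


Letter 'g' in 'vawewgu': found at position(s) 6 = 1 occurrence(s).

1


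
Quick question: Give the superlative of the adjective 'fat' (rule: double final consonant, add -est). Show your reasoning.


Apply superlative formation (double final consonant, add -est): 'fat' -> 'fattest'.

fattest


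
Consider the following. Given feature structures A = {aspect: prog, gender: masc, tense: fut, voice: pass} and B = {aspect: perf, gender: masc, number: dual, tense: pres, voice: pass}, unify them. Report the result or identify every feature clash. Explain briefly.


Compare features:
aspect: A=prog vs B=perf -> CLASH
gender: A=masc vs B=masc -> unified: masc
number: A=_ vs B=dual -> unified: dual
tense: A=fut vs B=pres -> CLASH
voice: A=pass vs B=pass -> unified: pass
Clashes detected on features 'aspect' (prog vs perf) and 'tense' (fut vs pres); unification fails.

CLASH on 'aspect' (prog vs perf) and 'tense' (fut vs pres)


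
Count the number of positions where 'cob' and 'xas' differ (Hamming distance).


Alignment:
Position 1: 'c' vs 'x' = DIFFER
Position 2: 'o' vs 'a' = DIFFER
Position 3: 'b' vs 's' = DIFFER
Total differences: 3

3


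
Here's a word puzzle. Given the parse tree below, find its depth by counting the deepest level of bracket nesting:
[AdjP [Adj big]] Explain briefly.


Count bracket nesting levels:
'[' at pos 0: depth = 1
'[' at pos 6: depth = 2
Maximum depth reached: 2

2


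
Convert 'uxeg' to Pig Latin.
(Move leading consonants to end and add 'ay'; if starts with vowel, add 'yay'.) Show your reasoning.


'uxeg' starts with a vowel, so add 'yay': 'uxegyay'.

uxegyay


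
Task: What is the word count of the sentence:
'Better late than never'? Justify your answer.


Split into words: Better | late | than | never = 4 words.

4


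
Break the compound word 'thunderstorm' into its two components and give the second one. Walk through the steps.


Split 'thunderstorm' into 'thunder' + 'storm'. The second part is 'storm'.

storm


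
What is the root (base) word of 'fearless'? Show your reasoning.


Remove suffix '-less' from 'fearless' to get root 'fear'.

fear


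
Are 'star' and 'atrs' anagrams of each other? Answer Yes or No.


Sorted letters of 'star': 'arst'
Sorted letters of 'atrs': 'arst'
They match.

Yes


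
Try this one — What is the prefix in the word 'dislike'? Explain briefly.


The word 'dislike' = 'dis' (prefix) + 'like' (root). The prefix is 'dis'.

dis


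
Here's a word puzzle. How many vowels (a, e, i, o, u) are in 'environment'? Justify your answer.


Vowels in 'environment': e, i, o, e = 4 vowels.

4


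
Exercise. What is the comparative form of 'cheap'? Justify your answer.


Apply comparative formation (add -er): 'cheap' -> 'cheaper'.

cheaper


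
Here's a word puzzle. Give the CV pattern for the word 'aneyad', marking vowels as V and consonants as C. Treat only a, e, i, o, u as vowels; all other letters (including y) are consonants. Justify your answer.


Letter mapping: a = V, n = C, e = V, y = C, a = V, d = C.

VCVCVC


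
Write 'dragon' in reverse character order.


Reverse 'dragon' character by character: 'nogard'.

nogard


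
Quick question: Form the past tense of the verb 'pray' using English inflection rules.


Apply rule: Add -ed. 'pray' becomes 'prayed'.

prayed


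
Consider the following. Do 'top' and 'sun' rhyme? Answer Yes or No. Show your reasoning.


Rime (stressed vowel + following sounds) of 'top': -op = /ɒp/
Rime of 'sun': -un = /ʌn/
/ɒp/ and /ʌn/ are different ending sounds, so the words do not rhyme.

No


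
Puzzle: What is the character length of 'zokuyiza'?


Spell out 'zokuyiza' and number each letter: z(1), o(2), k(3), u(4), y(5), i(6), z(7), a(8). Total: 8 letters.

8


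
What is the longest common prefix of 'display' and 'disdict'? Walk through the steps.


Compare from the start: 3 characters match: 'dis'. Mismatch at position 4: 'p' vs 'd'.

dis


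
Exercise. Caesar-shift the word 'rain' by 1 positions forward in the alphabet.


Shift each letter by 1: r -> s, a -> b, i -> j, n -> o. Result: 'sbjo'.

sbjo


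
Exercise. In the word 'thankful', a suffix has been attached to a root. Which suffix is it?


The word 'thankful' = 'thank' (root) + '-ful' (suffix). The suffix is '-ful'.

ful


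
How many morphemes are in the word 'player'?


Decomposition: play (root) + -er (suffix) = 2 morpheme(s)

2 morphemes


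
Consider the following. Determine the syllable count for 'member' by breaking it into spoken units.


Break 'member' into syllables: mem-ber -> mem | ber = 2 syllables

2 syllables


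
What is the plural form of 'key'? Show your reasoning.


Apply rule: Add -s. 'key' becomes 'keys'.

keys


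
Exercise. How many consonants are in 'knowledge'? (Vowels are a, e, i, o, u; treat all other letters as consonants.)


Consonants in 'knowledge': k, n, w, l, d, g = 6 consonants.

6


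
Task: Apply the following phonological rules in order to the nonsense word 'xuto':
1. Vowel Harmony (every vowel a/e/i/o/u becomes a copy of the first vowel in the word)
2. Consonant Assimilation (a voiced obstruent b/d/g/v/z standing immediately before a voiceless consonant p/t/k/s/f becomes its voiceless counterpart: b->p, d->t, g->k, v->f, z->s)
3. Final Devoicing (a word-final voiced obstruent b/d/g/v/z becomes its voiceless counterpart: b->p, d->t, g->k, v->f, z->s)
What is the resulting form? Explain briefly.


Starting form: 'xuto'
Rule 1: Vowel Harmony: all vowels become 'u' (matching first vowel). 'xuto' -> 'xutu'
Rule 2: Consonant Assimilation: no voiced obstruent (b/d/g/v/z) stands immediately before a voiceless consonant (p/t/k/s/f). No change.
Rule 3: Final Devoicing: the word ends in the vowel 'u', not a consonant. No change.
Final form: 'xutu'

xutu


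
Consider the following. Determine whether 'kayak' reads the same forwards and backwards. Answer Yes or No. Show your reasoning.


Forward: 'kayak'
Reversed: 'kayak'
They are identical.

Yes


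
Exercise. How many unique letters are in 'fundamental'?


Unique letters in 'fundamental': {a, d, e, f, l, m, n, t, u} = 9 distinct letters.

9


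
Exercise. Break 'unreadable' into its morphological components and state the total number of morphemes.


Step 1: Identify prefix: 'un' (meaning: not/reverse)
Step 2: Identify root: 'read'
Step 3: Identify suffix(es): 'able'
Decomposition: un- (prefix: not/reverse) + read (root) + -able (suffix: capable of)
Total morphemes: 3

3 morphemes (un- (prefix: not/reverse) + read (root) + -able (suffix: capable of))


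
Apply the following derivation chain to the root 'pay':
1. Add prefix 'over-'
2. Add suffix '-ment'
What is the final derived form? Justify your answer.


Step 1: Add prefix 'over-' to 'pay' = 'overpay'
Step 2: Add suffix '-ment' to 'overpay' = 'overpayment'

overpayment


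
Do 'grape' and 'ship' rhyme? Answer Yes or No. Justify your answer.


Rime (stressed vowel + following sounds) of 'grape': -ape = /eɪp/
Rime of 'ship': -ip = /ɪp/
/eɪp/ and /ɪp/ are different ending sounds, so the words do not rhyme.

No


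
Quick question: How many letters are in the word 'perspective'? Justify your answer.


Spell out 'perspective' and number each letter: p(1), e(2), r(3), s(4), p(5), e(6), c(7), t(8), i(9), v(10), e(11). Total: 11 letters.

11


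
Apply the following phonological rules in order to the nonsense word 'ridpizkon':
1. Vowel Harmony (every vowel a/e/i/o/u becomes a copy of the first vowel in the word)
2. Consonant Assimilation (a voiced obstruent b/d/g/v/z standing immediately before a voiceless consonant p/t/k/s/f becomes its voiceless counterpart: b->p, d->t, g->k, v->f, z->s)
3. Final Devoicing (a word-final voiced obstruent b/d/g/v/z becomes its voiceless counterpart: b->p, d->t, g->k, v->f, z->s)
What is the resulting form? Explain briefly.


Starting form: 'ridpizkon'
Rule 1: Vowel Harmony: all vowels become 'i' (matching first vowel). 'ridpizkon' -> 'ridpizkin'
Rule 2: Consonant Assimilation: voiced obstruent before voiceless consonant becomes voiceless ('dp' -> 'tp', 'zk' -> 'sk'). 'ridpizkin' -> 'ritpiskin'
Rule 3: Final Devoicing: final consonant 'n' is not one of the voiced obstruents b/d/g/v/z. No change.
Final form: 'ritpiskin'

ritpiskin


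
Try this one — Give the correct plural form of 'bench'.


Apply rule: Add -es (sibilant/fricative ending). 'bench' becomes 'benches'.

benches


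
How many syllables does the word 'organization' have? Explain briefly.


Break 'organization' into syllables: or-gan-i-za-tion -> or | gan | i | za | tion = 5 syllables

5 syllables


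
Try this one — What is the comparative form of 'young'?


Apply comparative formation (add -er): 'young' -> 'younger'.

younger


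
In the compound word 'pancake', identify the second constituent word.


Split 'pancake' into 'pan' + 'cake'. The second part is 'cake'.

cake


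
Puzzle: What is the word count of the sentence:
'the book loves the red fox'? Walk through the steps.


Split into words: the | book | loves | the | red | fox = 6 words.

6


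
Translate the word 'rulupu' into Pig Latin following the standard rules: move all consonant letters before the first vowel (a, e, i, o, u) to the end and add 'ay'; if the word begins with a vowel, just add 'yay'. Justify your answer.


'rulupu': move consonant cluster 'r' to end and add 'ay': 'ulupuray'.

ulupuray


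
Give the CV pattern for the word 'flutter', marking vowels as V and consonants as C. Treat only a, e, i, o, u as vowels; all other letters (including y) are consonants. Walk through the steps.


Letter mapping: f = C, l = C, u = V, t = C, t = C, e = V, r = C.

CCVCCVC


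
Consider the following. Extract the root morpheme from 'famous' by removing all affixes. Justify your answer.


Remove suffix '-ous' from 'famous' to get root 'fame'.

fame


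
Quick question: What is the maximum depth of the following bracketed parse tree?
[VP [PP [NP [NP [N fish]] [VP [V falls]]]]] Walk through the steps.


Count bracket nesting levels:
'[' at pos 0: depth = 1
'[' at pos 4: depth = 2
'[' at pos 8: depth = 3
'[' at pos 12: depth = 4
'[' at pos 16: depth = 5
'[' at pos 26: depth = 4
'[' at pos 30: depth = 5
Maximum depth reached: 5

5


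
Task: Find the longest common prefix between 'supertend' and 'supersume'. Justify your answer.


Compare from the start: 5 characters match: 'super'. Mismatch at position 6: 't' vs 's'.

super


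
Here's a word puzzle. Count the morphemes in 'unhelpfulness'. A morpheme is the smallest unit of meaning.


Decomposition: un- (prefix) + help (root) + -ful (suffix) + -ness (suffix) = 4 morpheme(s)

4 morphemes


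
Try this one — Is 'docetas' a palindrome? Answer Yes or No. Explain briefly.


Forward: 'docetas'
Reversed: 'satecod'
They differ.

No


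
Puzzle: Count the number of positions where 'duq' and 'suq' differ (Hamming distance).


Alignment:
Position 1: 'd' vs 's' = DIFFER
Position 2: 'u' vs 'u' = match
Position 3: 'q' vs 'q' = match
Total differences: 1

1


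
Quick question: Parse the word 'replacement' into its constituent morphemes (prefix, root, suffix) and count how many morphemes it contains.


Step 1: Identify prefix: 're' (meaning: again)
Step 2: Identify root: 'place'
Step 3: Identify suffix(es): 'ment'
Decomposition: re- (prefix: again) + place (root) + -ment (suffix: action/result)
Total morphemes: 3

3 morphemes (re- (prefix: again) + place (root) + -ment (suffix: action/result))


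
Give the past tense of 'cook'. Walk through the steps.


Apply rule: Add -ed. 'cook' becomes 'cooked'.

cooked


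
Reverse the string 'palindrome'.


Reverse 'palindrome' character by character: 'emordnilap'.

emordnilap


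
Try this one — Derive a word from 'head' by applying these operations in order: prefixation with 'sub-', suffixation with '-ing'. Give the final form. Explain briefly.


Step 1: Add prefix 'sub-' to 'head' = 'subhead'
Step 2: Add suffix '-ing' to 'subhead' = 'subheading'

subheading


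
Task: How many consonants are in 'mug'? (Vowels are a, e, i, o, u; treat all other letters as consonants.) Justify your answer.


Consonants in 'mug': m, g = 2 consonants.

2


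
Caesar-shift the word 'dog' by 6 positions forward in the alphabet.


Shift each letter by 6: d -> j, o -> u, g -> m. Result: 'jum'.

jum


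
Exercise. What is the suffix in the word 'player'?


The word 'player' = 'play' (root) + '-er' (suffix). The suffix is '-er'.

er


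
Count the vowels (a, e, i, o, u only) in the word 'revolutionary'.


Vowels in 'revolutionary': e, o, u, i, o, a = 6 vowels.

6


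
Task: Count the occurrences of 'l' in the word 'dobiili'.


Letter 'l' in 'dobiili': found at position(s) 6 = 1 occurrence(s).

1


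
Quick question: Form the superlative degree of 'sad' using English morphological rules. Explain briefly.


Apply superlative formation (double final consonant, add -est): 'sad' -> 'saddest'.

saddest


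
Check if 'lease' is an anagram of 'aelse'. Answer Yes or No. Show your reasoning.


Sorted letters of 'lease': 'aeels'
Sorted letters of 'aelse': 'aeels'
They match.

Yes


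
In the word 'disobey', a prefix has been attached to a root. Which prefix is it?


The word 'disobey' = 'dis' (prefix) + 'obey' (root). The prefix is 'dis'.

dis


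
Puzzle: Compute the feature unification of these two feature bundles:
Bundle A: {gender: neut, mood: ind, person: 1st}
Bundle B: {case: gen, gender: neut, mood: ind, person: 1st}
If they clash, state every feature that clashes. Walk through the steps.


Compare features:
case: A=_ vs B=gen -> unified: gen
gender: A=neut vs B=neut -> unified: neut
mood: A=ind vs B=ind -> unified: ind
person: A=1st vs B=1st -> unified: 1st
No clashes found.

Unified: {case: gen, gender: neut, mood: ind, person: 1st}


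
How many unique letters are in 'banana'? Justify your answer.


Unique letters in 'banana': {a, b, n} = 3 distinct letters.

3


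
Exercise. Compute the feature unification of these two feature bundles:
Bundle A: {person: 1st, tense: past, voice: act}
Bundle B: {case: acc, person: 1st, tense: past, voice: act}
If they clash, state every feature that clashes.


Compare features:
case: A=_ vs B=acc -> unified: acc
person: A=1st vs B=1st -> unified: 1st
tense: A=past vs B=past -> unified: past
voice: A=act vs B=act -> unified: act
No clashes found.

Unified: {case: acc, person: 1st, tense: past, voice: act}


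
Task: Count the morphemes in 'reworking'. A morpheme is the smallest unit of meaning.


Decomposition: re- (prefix) + work (root) + -ing (suffix) = 3 morpheme(s)

3 morphemes
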